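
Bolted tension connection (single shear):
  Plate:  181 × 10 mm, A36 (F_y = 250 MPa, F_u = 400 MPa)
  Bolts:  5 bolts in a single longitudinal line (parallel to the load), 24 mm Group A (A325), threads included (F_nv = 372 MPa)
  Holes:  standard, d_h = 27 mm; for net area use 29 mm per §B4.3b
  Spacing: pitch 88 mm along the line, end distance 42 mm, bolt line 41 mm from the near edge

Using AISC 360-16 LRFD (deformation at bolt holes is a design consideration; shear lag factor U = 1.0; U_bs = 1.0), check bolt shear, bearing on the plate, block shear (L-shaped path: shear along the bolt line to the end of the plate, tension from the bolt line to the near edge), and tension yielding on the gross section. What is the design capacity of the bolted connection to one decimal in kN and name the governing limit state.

Bolt shear: A_b = π(24)²/4 = 452.39 mm². φR_n = 0.75 × 372 × 452.39 × 5 × 1 = 631.1 kN.
Bearing (10 mm plate, F_u = 400 MPa): end bolts L_c = 42 − 27/2 = 28.5, R_n = min(1.2×28.5×10×400, 2.4×24×10×400) = 136.8 kN/bolt; interior L_c = 88 − 27 = 61, R_n = 230.4 kN/bolt. φR_n = 0.75 × (1×136.8 + 4×230.4) = 793.8 kN.
Block shear: shear path 1×[42+4×88] = 1×394 mm, A_gv = 3940, A_nv = 1×(394 − 4.5×29)×10 = 2635 mm²; tension to near edge: (41 − 0.5×29)×10 = 265 mm². R_n = min(0.6×400×2635, 0.6×250×3940) + 1.0×400×265 = min(632.4, 591) + 106 = 697 kN. φR_n = 0.75 × 697 = 522.8 kN.
Tension yield (gross): A_g = 181×10 = 1810 mm². φR_n = 0.90 × 250 × 1810 = 407.3 kN.
Governing: min(631.1, 793.8, 522.8, 407.3) = 407.3 kN → gross-section yield.

407.3 kN (gross-section yield governs)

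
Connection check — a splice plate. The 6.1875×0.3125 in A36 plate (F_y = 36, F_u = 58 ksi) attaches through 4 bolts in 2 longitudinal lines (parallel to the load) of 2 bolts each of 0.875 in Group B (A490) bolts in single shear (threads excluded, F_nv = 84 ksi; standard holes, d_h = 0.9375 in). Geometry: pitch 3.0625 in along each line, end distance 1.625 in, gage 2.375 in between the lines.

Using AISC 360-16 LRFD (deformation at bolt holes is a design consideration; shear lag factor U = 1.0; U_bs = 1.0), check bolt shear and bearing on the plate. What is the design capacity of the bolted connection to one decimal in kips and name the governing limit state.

94.8 kips (bearing governs)

Bolt shear: A_b = π(0.875)²/4 = 0.60132 in². φR_n = 0.75 × 84 × 0.60132 × 4 × 1 = 151.5 kips.
Bearing (0.3125 in plate, F_u = 58 ksi): end bolts L_c = 1.625 − 0.9375/2 = 1.15625, R_n = min(1.2×1.15625×0.3125×58, 2.4×0.875×0.3125×58) = 25.148 kips/bolt; interior L_c = 3.0625 − 0.9375 = 2.125, R_n = 38.063 kips/bolt. φR_n = 0.75 × (2×25.148 + 2×38.063) = 94.8 kips.
Governing: min(151.5, 94.8) = 94.8 kips → bearing.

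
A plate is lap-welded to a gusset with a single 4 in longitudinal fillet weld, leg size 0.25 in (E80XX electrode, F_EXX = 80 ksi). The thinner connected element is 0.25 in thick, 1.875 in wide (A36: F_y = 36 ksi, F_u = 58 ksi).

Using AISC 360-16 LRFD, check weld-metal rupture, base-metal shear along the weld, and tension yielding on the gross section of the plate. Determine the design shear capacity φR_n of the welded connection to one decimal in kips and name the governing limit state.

Weld metal: throat = 0.707×0.25 = 0.17675 in, L = 4 in. φR_n = 0.75 × 0.6 × 80 × 0.17675 × 4 = 25.5 kips.
Base metal shear (0.25 in plate): yield φR_n = 1.0×0.6×36×0.25×4 = 21.6 kips; rupture φR_n = 0.75×0.6×58×0.25×4 = 26.1 kips; take 21.6 kips (yield).
Tension yield (gross): A_g = 1.875×0.25 = 0.46875 in². φR_n = 0.90 × 36 × 0.46875 = 15.2 kips.
Governing: min(25.5, 21.6, 15.2) = 15.2 kips → gross-section yield.

15.2 kips (gross-section yield governs)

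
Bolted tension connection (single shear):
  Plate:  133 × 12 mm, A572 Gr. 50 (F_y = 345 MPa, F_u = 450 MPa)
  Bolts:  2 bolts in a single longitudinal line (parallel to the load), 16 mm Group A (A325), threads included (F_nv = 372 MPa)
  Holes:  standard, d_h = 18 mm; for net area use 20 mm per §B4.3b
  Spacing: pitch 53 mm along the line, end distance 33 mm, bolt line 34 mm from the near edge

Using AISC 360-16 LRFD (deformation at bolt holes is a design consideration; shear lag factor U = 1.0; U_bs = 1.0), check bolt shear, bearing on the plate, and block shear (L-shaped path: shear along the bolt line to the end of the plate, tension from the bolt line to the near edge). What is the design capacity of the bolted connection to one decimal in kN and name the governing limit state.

Bolt shear: A_b = π(16)²/4 = 201.06 mm². φR_n = 0.75 × 372 × 201.06 × 2 × 1 = 112.2 kN.
Bearing (12 mm plate, F_u = 450 MPa): end bolts L_c = 33 − 18/2 = 24, R_n = min(1.2×24×12×450, 2.4×16×12×450) = 155.52 kN/bolt; interior L_c = 53 − 18 = 35, R_n = 207.36 kN/bolt. φR_n = 0.75 × (1×155.52 + 1×207.36) = 272.2 kN.
Block shear: shear path 1×[33+1×53] = 1×86 mm, A_gv = 1032, A_nv = 1×(86 − 1.5×20)×12 = 672 mm²; tension to near edge: (34 − 0.5×20)×12 = 288 mm². R_n = min(0.6×450×672, 0.6×345×1032) + 1.0×450×288 = min(181.44, 213.62) + 129.6 = 311.04 kN. φR_n = 0.75 × 311.04 = 233.3 kN.
Governing: min(112.2, 272.2, 233.3) = 112.2 kN → bolt shear.

112.2 kN (bolt shear governs)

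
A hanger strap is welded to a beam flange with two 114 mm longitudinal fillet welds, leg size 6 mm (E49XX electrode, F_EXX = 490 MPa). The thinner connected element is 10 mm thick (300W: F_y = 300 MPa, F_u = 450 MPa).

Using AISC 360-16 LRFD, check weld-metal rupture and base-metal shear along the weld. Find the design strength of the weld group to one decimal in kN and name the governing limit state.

Weld metal: throat = 0.707×6 = 4.242 mm, L = 2×114 = 228 mm. φR_n = 0.75 × 0.6 × 490 × 4.242 × 228 = 213.3 kN.
Base metal shear (10 mm plate): yield φR_n = 1.0×0.6×300×10×228 = 410.4 kN; rupture φR_n = 0.75×0.6×450×10×228 = 461.7 kN; take 410.4 kN (yield).
Governing: min(213.3, 410.4) = 213.3 kN → weld metal.

213.3 kN (weld metal governs)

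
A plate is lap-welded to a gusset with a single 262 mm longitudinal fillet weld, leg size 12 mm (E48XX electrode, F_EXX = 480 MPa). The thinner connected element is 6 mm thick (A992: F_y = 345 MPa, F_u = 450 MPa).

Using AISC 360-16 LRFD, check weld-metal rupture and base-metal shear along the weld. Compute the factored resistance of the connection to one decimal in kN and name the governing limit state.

318.3 kN (base-metal shear governs)

Weld metal: throat = 0.707×12 = 8.484 mm, L = 262 mm. φR_n = 0.75 × 0.6 × 480 × 8.484 × 262 = 480.1 kN.
Base metal shear (6 mm plate): yield φR_n = 1.0×0.6×345×6×262 = 325.4 kN; rupture φR_n = 0.75×0.6×450×6×262 = 318.3 kN; take 318.3 kN (rupture).
Governing: min(480.1, 318.3) = 318.3 kN → base-metal shear.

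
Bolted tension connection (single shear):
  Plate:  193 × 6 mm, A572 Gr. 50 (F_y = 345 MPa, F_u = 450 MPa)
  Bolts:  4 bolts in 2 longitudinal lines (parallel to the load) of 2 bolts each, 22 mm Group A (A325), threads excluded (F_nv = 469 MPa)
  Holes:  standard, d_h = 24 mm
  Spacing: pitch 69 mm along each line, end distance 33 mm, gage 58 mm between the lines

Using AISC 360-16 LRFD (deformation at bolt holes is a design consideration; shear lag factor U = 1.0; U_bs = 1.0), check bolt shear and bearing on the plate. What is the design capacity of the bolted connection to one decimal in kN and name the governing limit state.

315.9 kN (bearing governs)

Bolt shear: A_b = π(22)²/4 = 380.13 mm². φR_n = 0.75 × 469 × 380.13 × 4 × 1 = 534.8 kN.
Bearing (6 mm plate, F_u = 450 MPa): end bolts L_c = 33 − 24/2 = 21, R_n = min(1.2×21×6×450, 2.4×22×6×450) = 68.04 kN/bolt; interior L_c = 69 − 24 = 45, R_n = 142.56 kN/bolt. φR_n = 0.75 × (2×68.04 + 2×142.56) = 315.9 kN.
Governing: min(534.8, 315.9) = 315.9 kN → bearing.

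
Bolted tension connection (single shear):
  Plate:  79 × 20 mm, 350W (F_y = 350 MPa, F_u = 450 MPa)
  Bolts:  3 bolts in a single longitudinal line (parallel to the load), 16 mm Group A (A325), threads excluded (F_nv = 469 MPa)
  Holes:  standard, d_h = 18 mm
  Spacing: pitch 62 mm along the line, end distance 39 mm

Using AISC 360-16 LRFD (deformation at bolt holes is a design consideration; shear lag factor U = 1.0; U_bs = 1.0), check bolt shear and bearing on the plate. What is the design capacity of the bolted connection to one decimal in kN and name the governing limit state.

Bolt shear: A_b = π(16)²/4 = 201.06 mm². φR_n = 0.75 × 469 × 201.06 × 3 × 1 = 212.2 kN.
Bearing (20 mm plate, F_u = 450 MPa): end bolts L_c = 39 − 18/2 = 30, R_n = min(1.2×30×20×450, 2.4×16×20×450) = 324 kN/bolt; interior L_c = 62 − 18 = 44, R_n = 345.6 kN/bolt. φR_n = 0.75 × (1×324 + 2×345.6) = 761.4 kN.
Governing: min(212.2, 761.4) = 212.2 kN → bolt shear.

212.2 kN (bolt shear governs)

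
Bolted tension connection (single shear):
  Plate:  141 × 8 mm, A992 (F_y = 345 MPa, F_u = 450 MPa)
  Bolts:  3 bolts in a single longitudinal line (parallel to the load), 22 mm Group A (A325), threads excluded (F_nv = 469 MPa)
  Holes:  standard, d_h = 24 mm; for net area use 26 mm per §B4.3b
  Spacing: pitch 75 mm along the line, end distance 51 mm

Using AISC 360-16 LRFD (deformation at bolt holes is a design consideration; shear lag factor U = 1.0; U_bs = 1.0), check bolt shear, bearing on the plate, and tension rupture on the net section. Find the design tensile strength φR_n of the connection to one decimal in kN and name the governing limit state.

Bolt shear: A_b = π(22)²/4 = 380.13 mm². φR_n = 0.75 × 469 × 380.13 × 3 × 1 = 401.1 kN.
Bearing (8 mm plate, F_u = 450 MPa): end bolts L_c = 51 − 24/2 = 39, R_n = min(1.2×39×8×450, 2.4×22×8×450) = 168.48 kN/bolt; interior L_c = 75 − 24 = 51, R_n = 190.08 kN/bolt. φR_n = 0.75 × (1×168.48 + 2×190.08) = 411.5 kN.
Tension rupture (net): A_n = (141 − 1×26)×8 = 920 mm² (U = 1.0, A_e = A_n). φR_n = 0.75 × 450 × 920 = 310.5 kN.
Governing: min(401.1, 411.5, 310.5) = 310.5 kN → net-section rupture.

310.5 kN (net-section rupture governs)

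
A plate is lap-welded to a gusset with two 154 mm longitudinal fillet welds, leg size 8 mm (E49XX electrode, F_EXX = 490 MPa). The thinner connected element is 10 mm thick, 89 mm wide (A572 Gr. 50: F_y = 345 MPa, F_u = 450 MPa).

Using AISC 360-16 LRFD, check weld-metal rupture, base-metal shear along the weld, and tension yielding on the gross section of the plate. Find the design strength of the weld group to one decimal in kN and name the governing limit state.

Weld metal: throat = 0.707×8 = 5.656 mm, L = 2×154 = 308 mm. φR_n = 0.75 × 0.6 × 490 × 5.656 × 308 = 384.1 kN.
Base metal shear (10 mm plate): yield φR_n = 1.0×0.6×345×10×308 = 637.6 kN; rupture φR_n = 0.75×0.6×450×10×308 = 623.7 kN; take 623.7 kN (rupture).
Tension yield (gross): A_g = 89×10 = 890 mm². φR_n = 0.90 × 345 × 890 = 276.3 kN.
Governing: min(384.1, 623.7, 276.3) = 276.3 kN → gross-section yield.

276.3 kN (gross-section yield governs)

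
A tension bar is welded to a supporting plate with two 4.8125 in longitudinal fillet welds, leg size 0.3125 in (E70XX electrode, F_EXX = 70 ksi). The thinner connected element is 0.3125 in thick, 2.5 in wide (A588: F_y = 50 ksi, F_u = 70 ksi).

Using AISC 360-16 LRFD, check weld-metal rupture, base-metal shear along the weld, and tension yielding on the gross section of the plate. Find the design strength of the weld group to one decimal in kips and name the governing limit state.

35.2 kips (gross-section yield governs)

Weld metal: throat = 0.707×0.3125 = 0.22094 in, L = 2×4.8125 = 9.625 in. φR_n = 0.75 × 0.6 × 70 × 0.22094 × 9.625 = 67.0 kips.
Base metal shear (0.3125 in plate): yield φR_n = 1.0×0.6×50×0.3125×9.625 = 90.2 kips; rupture φR_n = 0.75×0.6×70×0.3125×9.625 = 94.7 kips; take 90.2 kips (yield).
Tension yield (gross): A_g = 2.5×0.3125 = 0.78125 in². φR_n = 0.90 × 50 × 0.78125 = 35.2 kips.
Governing: min(67.0, 90.2, 35.2) = 35.2 kips → gross-section yield.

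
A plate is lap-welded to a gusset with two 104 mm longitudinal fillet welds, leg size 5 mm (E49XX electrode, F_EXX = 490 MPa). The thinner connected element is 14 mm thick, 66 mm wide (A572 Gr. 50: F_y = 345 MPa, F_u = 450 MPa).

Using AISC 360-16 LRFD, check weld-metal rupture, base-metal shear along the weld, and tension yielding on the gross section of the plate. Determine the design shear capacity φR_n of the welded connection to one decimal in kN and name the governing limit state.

Weld metal: throat = 0.707×5 = 3.535 mm, L = 2×104 = 208 mm. φR_n = 0.75 × 0.6 × 490 × 3.535 × 208 = 162.1 kN.
Base metal shear (14 mm plate): yield φR_n = 1.0×0.6×345×14×208 = 602.8 kN; rupture φR_n = 0.75×0.6×450×14×208 = 589.7 kN; take 589.7 kN (rupture).
Tension yield (gross): A_g = 66×14 = 924 mm². φR_n = 0.90 × 345 × 924 = 286.9 kN.
Governing: min(162.1, 589.7, 286.9) = 162.1 kN → weld metal.

162.1 kN (weld metal governs)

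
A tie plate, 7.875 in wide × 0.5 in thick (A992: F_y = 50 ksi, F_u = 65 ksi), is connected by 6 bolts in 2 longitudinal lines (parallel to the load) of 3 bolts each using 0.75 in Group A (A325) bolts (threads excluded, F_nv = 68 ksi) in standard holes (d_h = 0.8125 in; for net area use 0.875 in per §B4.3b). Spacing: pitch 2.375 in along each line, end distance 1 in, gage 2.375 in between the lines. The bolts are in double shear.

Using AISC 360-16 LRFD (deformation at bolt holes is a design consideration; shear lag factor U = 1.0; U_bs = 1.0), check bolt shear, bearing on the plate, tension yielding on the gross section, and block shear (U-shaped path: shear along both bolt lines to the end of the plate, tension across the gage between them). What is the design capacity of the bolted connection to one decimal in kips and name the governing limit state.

Bolt shear: A_b = π(0.75)²/4 = 0.44179 in². φR_n = 0.75 × 68 × 0.44179 × 6 × 2 = 270.4 kips.
Bearing (0.5 in plate, F_u = 65 ksi): end bolts L_c = 1 − 0.8125/2 = 0.59375, R_n = min(1.2×0.59375×0.5×65, 2.4×0.75×0.5×65) = 23.156 kips/bolt; interior L_c = 2.375 − 0.8125 = 1.5625, R_n = 58.5 kips/bolt. φR_n = 0.75 × (2×23.156 + 4×58.5) = 210.2 kips.
Tension yield (gross): A_g = 7.875×0.5 = 3.9375 in². φR_n = 0.90 × 50 × 3.9375 = 177.2 kips.
Block shear: shear path 2×[1+2×2.375] = 2×5.75 in, A_gv = 5.75, A_nv = 2×(5.75 − 2.5×0.875)×0.5 = 3.5625 in²; tension across gage: (2.375 − 1×0.875)×0.5 = 0.75 in². R_n = min(0.6×65×3.5625, 0.6×50×5.75) + 1.0×65×0.75 = min(138.94, 172.5) + 48.75 = 187.69 kips. φR_n = 0.75 × 187.69 = 140.8 kips.
Governing: min(270.4, 210.2, 177.2, 140.8) = 140.8 kips → block shear.

140.8 kips (block shear governs)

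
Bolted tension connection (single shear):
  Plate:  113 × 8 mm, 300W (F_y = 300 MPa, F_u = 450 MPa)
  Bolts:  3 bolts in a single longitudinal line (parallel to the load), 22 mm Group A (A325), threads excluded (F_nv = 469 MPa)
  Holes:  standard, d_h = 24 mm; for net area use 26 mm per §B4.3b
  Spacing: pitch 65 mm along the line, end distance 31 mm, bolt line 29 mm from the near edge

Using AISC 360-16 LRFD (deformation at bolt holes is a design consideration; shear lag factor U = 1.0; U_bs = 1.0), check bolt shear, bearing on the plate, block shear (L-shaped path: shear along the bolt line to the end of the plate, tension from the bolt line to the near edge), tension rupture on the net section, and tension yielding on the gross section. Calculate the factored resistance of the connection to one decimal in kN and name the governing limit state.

Bolt shear: A_b = π(22)²/4 = 380.13 mm². φR_n = 0.75 × 469 × 380.13 × 3 × 1 = 401.1 kN.
Bearing (8 mm plate, F_u = 450 MPa): end bolts L_c = 31 − 24/2 = 19, R_n = min(1.2×19×8×450, 2.4×22×8×450) = 82.08 kN/bolt; interior L_c = 65 − 24 = 41, R_n = 177.12 kN/bolt. φR_n = 0.75 × (1×82.08 + 2×177.12) = 327.2 kN.
Block shear: shear path 1×[31+2×65] = 1×161 mm, A_gv = 1288, A_nv = 1×(161 − 2.5×26)×8 = 768 mm²; tension to near edge: (29 − 0.5×26)×8 = 128 mm². R_n = min(0.6×450×768, 0.6×300×1288) + 1.0×450×128 = min(207.36, 231.84) + 57.6 = 264.96 kN. φR_n = 0.75 × 264.96 = 198.7 kN.
Tension rupture (net): A_n = (113 − 1×26)×8 = 696 mm² (U = 1.0, A_e = A_n). φR_n = 0.75 × 450 × 696 = 234.9 kN.
Tension yield (gross): A_g = 113×8 = 904 mm². φR_n = 0.90 × 300 × 904 = 244.1 kN.
Governing: min(401.1, 327.2, 198.7, 234.9, 244.1) = 198.7 kN → block shear.

198.7 kN (block shear governs)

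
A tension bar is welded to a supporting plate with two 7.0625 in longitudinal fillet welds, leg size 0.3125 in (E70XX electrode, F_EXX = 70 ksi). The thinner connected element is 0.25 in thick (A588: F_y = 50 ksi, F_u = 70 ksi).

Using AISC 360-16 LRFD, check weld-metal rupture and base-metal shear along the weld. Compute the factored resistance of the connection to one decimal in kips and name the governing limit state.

98.3 kips (weld metal governs)

Weld metal: throat = 0.707×0.3125 = 0.22094 in, L = 2×7.0625 = 14.125 in. φR_n = 0.75 × 0.6 × 70 × 0.22094 × 14.125 = 98.3 kips.
Base metal shear (0.25 in plate): yield φR_n = 1.0×0.6×50×0.25×14.125 = 105.9 kips; rupture φR_n = 0.75×0.6×70×0.25×14.125 = 111.2 kips; take 105.9 kips (yield).
Governing: min(98.3, 105.9) = 98.3 kips → weld metal.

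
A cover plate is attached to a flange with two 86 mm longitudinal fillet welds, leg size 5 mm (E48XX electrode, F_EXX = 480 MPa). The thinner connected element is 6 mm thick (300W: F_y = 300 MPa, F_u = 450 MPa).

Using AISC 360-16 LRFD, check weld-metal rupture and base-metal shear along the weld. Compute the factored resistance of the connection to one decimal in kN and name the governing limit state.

131.3 kN (weld metal governs)

Weld metal: throat = 0.707×5 = 3.535 mm, L = 2×86 = 172 mm. φR_n = 0.75 × 0.6 × 480 × 3.535 × 172 = 131.3 kN.
Base metal shear (6 mm plate): yield φR_n = 1.0×0.6×300×6×172 = 185.8 kN; rupture φR_n = 0.75×0.6×450×6×172 = 209.0 kN; take 185.8 kN (yield).
Governing: min(131.3, 185.8) = 131.3 kN → weld metal.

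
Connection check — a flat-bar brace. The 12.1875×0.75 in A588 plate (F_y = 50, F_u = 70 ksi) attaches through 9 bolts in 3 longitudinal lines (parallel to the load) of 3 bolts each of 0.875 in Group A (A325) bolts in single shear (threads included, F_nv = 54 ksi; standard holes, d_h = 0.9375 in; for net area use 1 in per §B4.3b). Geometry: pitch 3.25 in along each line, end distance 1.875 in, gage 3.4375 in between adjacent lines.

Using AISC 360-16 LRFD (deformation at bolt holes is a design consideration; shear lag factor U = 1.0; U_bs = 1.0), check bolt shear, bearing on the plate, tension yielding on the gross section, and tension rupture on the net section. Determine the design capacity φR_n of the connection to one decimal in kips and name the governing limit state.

219.2 kips (bolt shear governs)

Bolt shear: A_b = π(0.875)²/4 = 0.60132 in². φR_n = 0.75 × 54 × 0.60132 × 9 × 1 = 219.2 kips.
Bearing (0.75 in plate, F_u = 70 ksi): end bolts L_c = 1.875 − 0.9375/2 = 1.40625, R_n = min(1.2×1.40625×0.75×70, 2.4×0.875×0.75×70) = 88.594 kips/bolt; interior L_c = 3.25 − 0.9375 = 2.3125, R_n = 110.25 kips/bolt. φR_n = 0.75 × (3×88.594 + 6×110.25) = 695.5 kips.
Tension yield (gross): A_g = 12.1875×0.75 = 9.1406 in². φR_n = 0.90 × 50 × 9.1406 = 411.3 kips.
Tension rupture (net): A_n = (12.1875 − 3×1)×0.75 = 6.8906 in² (U = 1.0, A_e = A_n). φR_n = 0.75 × 70 × 6.8906 = 361.8 kips.
Governing: min(219.2, 695.5, 411.3, 361.8) = 219.2 kips → bolt shear.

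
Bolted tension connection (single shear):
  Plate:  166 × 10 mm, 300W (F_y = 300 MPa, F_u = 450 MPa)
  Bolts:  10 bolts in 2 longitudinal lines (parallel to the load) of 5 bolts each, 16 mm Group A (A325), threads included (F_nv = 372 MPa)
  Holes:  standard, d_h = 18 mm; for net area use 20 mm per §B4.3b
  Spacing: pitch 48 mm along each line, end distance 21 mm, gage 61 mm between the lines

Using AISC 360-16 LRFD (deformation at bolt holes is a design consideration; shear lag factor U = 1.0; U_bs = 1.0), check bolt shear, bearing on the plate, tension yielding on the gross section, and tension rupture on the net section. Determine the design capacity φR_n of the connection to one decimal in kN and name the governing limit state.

Bolt shear: A_b = π(16)²/4 = 201.06 mm². φR_n = 0.75 × 372 × 201.06 × 10 × 1 = 561.0 kN.
Bearing (10 mm plate, F_u = 450 MPa): end bolts L_c = 21 − 18/2 = 12, R_n = min(1.2×12×10×450, 2.4×16×10×450) = 64.8 kN/bolt; interior L_c = 48 − 18 = 30, R_n = 162 kN/bolt. φR_n = 0.75 × (2×64.8 + 8×162) = 1069.2 kN.
Tension yield (gross): A_g = 166×10 = 1660 mm². φR_n = 0.90 × 300 × 1660 = 448.2 kN.
Tension rupture (net): A_n = (166 − 2×20)×10 = 1260 mm² (U = 1.0, A_e = A_n). φR_n = 0.75 × 450 × 1260 = 425.3 kN.
Governing: min(561.0, 1069.2, 448.2, 425.3) = 425.3 kN → net-section rupture.

425.3 kN (net-section rupture governs)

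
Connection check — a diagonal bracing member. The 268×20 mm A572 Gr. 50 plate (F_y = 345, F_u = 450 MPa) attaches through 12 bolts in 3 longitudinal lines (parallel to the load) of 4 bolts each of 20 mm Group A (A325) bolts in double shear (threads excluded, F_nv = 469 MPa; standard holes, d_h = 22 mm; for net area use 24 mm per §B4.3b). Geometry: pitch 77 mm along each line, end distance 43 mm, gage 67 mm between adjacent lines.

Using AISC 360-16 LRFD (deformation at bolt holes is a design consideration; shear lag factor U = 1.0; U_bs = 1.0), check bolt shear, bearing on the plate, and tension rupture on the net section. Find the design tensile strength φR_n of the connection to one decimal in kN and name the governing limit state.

1323.0 kN (net-section rupture governs)

Bolt shear: A_b = π(20)²/4 = 314.16 mm². φR_n = 0.75 × 469 × 314.16 × 12 × 2 = 2652.1 kN.
Bearing (20 mm plate, F_u = 450 MPa): end bolts L_c = 43 − 22/2 = 32, R_n = min(1.2×32×20×450, 2.4×20×20×450) = 345.6 kN/bolt; interior L_c = 77 − 22 = 55, R_n = 432 kN/bolt. φR_n = 0.75 × (3×345.6 + 9×432) = 3693.6 kN.
Tension rupture (net): A_n = (268 − 3×24)×20 = 3920 mm² (U = 1.0, A_e = A_n). φR_n = 0.75 × 450 × 3920 = 1323.0 kN.
Governing: min(2652.1, 3693.6, 1323.0) = 1323.0 kN → net-section rupture.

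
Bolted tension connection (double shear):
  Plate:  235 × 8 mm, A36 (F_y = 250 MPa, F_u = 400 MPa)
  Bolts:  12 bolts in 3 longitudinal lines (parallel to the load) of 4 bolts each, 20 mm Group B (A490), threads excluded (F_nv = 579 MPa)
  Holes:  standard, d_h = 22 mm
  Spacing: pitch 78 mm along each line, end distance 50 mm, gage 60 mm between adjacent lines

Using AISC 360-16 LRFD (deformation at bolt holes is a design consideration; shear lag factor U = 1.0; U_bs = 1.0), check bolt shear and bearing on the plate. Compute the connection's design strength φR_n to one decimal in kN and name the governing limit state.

1373.8 kN (bearing governs)

Bolt shear: A_b = π(20)²/4 = 314.16 mm². φR_n = 0.75 × 579 × 314.16 × 12 × 2 = 3274.2 kN.
Bearing (8 mm plate, F_u = 400 MPa): end bolts L_c = 50 − 22/2 = 39, R_n = min(1.2×39×8×400, 2.4×20×8×400) = 149.76 kN/bolt; interior L_c = 78 − 22 = 56, R_n = 153.6 kN/bolt. φR_n = 0.75 × (3×149.76 + 9×153.6) = 1373.8 kN.
Governing: min(3274.2, 1373.8) = 1373.8 kN → bearing.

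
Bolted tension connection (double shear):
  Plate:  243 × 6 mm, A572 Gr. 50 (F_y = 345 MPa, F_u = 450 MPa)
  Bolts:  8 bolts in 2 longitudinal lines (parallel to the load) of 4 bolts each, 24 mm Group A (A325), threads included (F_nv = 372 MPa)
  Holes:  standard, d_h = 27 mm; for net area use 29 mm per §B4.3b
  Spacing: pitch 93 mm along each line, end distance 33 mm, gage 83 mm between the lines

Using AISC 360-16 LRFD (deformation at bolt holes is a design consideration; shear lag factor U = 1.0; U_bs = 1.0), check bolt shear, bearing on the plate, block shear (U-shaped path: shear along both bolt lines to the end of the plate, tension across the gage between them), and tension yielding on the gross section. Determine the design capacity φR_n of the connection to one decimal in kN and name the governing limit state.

Bolt shear: A_b = π(24)²/4 = 452.39 mm². φR_n = 0.75 × 372 × 452.39 × 8 × 2 = 2019.5 kN.
Bearing (6 mm plate, F_u = 450 MPa): end bolts L_c = 33 − 27/2 = 19.5, R_n = min(1.2×19.5×6×450, 2.4×24×6×450) = 63.18 kN/bolt; interior L_c = 93 − 27 = 66, R_n = 155.52 kN/bolt. φR_n = 0.75 × (2×63.18 + 6×155.52) = 794.6 kN.
Block shear: shear path 2×[33+3×93] = 2×312 mm, A_gv = 3744, A_nv = 2×(312 − 3.5×29)×6 = 2526 mm²; tension across gage: (83 − 1×29)×6 = 324 mm². R_n = min(0.6×450×2526, 0.6×345×3744) + 1.0×450×324 = min(682.02, 775.01) + 145.8 = 827.82 kN. φR_n = 0.75 × 827.82 = 620.9 kN.
Tension yield (gross): A_g = 243×6 = 1458 mm². φR_n = 0.90 × 345 × 1458 = 452.7 kN.
Governing: min(2019.5, 794.6, 620.9, 452.7) = 452.7 kN → gross-section yield.

452.7 kN (gross-section yield governs)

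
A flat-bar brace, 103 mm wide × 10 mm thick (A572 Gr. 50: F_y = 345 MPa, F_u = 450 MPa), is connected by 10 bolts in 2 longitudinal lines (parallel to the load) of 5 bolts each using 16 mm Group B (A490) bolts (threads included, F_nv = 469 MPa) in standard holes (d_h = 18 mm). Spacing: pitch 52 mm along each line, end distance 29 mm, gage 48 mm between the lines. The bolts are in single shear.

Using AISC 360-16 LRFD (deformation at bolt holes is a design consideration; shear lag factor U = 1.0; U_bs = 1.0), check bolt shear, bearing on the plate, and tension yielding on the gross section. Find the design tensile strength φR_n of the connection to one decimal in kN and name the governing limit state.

319.8 kN (gross-section yield governs)

Bolt shear: A_b = π(16)²/4 = 201.06 mm². φR_n = 0.75 × 469 × 201.06 × 10 × 1 = 707.2 kN.
Bearing (10 mm plate, F_u = 450 MPa): end bolts L_c = 29 − 18/2 = 20, R_n = min(1.2×20×10×450, 2.4×16×10×450) = 108 kN/bolt; interior L_c = 52 − 18 = 34, R_n = 172.8 kN/bolt. φR_n = 0.75 × (2×108 + 8×172.8) = 1198.8 kN.
Tension yield (gross): A_g = 103×10 = 1030 mm². φR_n = 0.90 × 345 × 1030 = 319.8 kN.
Governing: min(707.2, 1198.8, 319.8) = 319.8 kN → gross-section yield.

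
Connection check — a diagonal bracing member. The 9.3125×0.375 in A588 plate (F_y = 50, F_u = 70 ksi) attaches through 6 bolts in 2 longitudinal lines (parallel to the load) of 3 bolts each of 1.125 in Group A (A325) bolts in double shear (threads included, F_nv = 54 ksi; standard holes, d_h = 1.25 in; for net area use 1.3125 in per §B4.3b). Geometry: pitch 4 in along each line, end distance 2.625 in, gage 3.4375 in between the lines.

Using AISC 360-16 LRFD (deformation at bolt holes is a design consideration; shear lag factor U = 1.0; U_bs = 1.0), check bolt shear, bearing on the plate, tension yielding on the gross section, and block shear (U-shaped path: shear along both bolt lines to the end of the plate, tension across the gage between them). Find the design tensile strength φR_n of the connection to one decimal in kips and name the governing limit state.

157.1 kips (gross-section yield governs)

Bolt shear: A_b = π(1.125)²/4 = 0.99402 in². φR_n = 0.75 × 54 × 0.99402 × 6 × 2 = 483.1 kips.
Bearing (0.375 in plate, F_u = 70 ksi): end bolts L_c = 2.625 − 1.25/2 = 2, R_n = min(1.2×2×0.375×70, 2.4×1.125×0.375×70) = 63 kips/bolt; interior L_c = 4 − 1.25 = 2.75, R_n = 70.875 kips/bolt. φR_n = 0.75 × (2×63 + 4×70.875) = 307.1 kips.
Tension yield (gross): A_g = 9.3125×0.375 = 3.4922 in². φR_n = 0.90 × 50 × 3.4922 = 157.1 kips.
Block shear: shear path 2×[2.625+2×4] = 2×10.625 in, A_gv = 7.9688, A_nv = 2×(10.625 − 2.5×1.3125)×0.375 = 5.5078 in²; tension across gage: (3.4375 − 1×1.3125)×0.375 = 0.79688 in². R_n = min(0.6×70×5.5078, 0.6×50×7.9688) + 1.0×70×0.79688 = min(231.33, 239.06) + 55.782 = 287.11 kips. φR_n = 0.75 × 287.11 = 215.3 kips.
Governing: min(483.1, 307.1, 157.1, 215.3) = 157.1 kips → gross-section yield.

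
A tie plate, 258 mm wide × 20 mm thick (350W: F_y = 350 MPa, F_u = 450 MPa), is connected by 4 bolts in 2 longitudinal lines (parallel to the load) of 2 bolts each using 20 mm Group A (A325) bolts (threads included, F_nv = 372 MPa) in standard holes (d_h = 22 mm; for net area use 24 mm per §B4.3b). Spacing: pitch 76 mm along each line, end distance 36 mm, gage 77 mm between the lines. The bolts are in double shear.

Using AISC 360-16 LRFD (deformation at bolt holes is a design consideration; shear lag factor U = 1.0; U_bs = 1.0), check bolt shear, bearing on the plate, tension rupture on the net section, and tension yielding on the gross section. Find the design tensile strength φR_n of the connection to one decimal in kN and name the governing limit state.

701.2 kN (bolt shear governs)

Bolt shear: A_b = π(20)²/4 = 314.16 mm². φR_n = 0.75 × 372 × 314.16 × 4 × 2 = 701.2 kN.
Bearing (20 mm plate, F_u = 450 MPa): end bolts L_c = 36 − 22/2 = 25, R_n = min(1.2×25×20×450, 2.4×20×20×450) = 270 kN/bolt; interior L_c = 76 − 22 = 54, R_n = 432 kN/bolt. φR_n = 0.75 × (2×270 + 2×432) = 1053.0 kN.
Tension rupture (net): A_n = (258 − 2×24)×20 = 4200 mm² (U = 1.0, A_e = A_n). φR_n = 0.75 × 450 × 4200 = 1417.5 kN.
Tension yield (gross): A_g = 258×20 = 5160 mm². φR_n = 0.90 × 350 × 5160 = 1625.4 kN.
Governing: min(701.2, 1053.0, 1417.5, 1625.4) = 701.2 kN → bolt shear.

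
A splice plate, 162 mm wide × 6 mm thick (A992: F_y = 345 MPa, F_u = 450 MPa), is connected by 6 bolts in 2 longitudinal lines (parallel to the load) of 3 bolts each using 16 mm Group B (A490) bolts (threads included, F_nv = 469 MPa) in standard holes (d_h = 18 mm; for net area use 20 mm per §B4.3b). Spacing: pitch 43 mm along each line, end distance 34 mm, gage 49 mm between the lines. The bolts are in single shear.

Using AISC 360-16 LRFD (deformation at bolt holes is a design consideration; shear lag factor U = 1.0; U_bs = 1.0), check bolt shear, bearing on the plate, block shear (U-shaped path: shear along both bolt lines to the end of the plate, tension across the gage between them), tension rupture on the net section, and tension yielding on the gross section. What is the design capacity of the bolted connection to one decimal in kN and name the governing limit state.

Bolt shear: A_b = π(16)²/4 = 201.06 mm². φR_n = 0.75 × 469 × 201.06 × 6 × 1 = 424.3 kN.
Bearing (6 mm plate, F_u = 450 MPa): end bolts L_c = 34 − 18/2 = 25, R_n = min(1.2×25×6×450, 2.4×16×6×450) = 81 kN/bolt; interior L_c = 43 − 18 = 25, R_n = 81 kN/bolt. φR_n = 0.75 × (2×81 + 4×81) = 364.5 kN.
Block shear: shear path 2×[34+2×43] = 2×120 mm, A_gv = 1440, A_nv = 2×(120 − 2.5×20)×6 = 840 mm²; tension across gage: (49 − 1×20)×6 = 174 mm². R_n = min(0.6×450×840, 0.6×345×1440) + 1.0×450×174 = min(226.8, 298.08) + 78.3 = 305.1 kN. φR_n = 0.75 × 305.1 = 228.8 kN.
Tension rupture (net): A_n = (162 − 2×20)×6 = 732 mm² (U = 1.0, A_e = A_n). φR_n = 0.75 × 450 × 732 = 247.1 kN.
Tension yield (gross): A_g = 162×6 = 972 mm². φR_n = 0.90 × 345 × 972 = 301.8 kN.
Governing: min(424.3, 364.5, 228.8, 247.1, 301.8) = 228.8 kN → block shear.

228.8 kN (block shear governs)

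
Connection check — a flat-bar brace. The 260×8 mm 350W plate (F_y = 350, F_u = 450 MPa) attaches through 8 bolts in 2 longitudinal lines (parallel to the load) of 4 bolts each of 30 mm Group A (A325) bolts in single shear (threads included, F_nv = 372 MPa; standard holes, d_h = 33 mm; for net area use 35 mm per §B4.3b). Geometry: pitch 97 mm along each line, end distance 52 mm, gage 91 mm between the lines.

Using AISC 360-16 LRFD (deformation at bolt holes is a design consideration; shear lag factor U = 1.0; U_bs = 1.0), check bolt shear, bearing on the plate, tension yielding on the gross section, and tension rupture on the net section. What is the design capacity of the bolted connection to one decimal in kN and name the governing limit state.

513.0 kN (net-section rupture governs)

Bolt shear: A_b = π(30)²/4 = 706.86 mm². φR_n = 0.75 × 372 × 706.86 × 8 × 1 = 1577.7 kN.
Bearing (8 mm plate, F_u = 450 MPa): end bolts L_c = 52 − 33/2 = 35.5, R_n = min(1.2×35.5×8×450, 2.4×30×8×450) = 153.36 kN/bolt; interior L_c = 97 − 33 = 64, R_n = 259.2 kN/bolt. φR_n = 0.75 × (2×153.36 + 6×259.2) = 1396.4 kN.
Tension yield (gross): A_g = 260×8 = 2080 mm². φR_n = 0.90 × 350 × 2080 = 655.2 kN.
Tension rupture (net): A_n = (260 − 2×35)×8 = 1520 mm² (U = 1.0, A_e = A_n). φR_n = 0.75 × 450 × 1520 = 513.0 kN.
Governing: min(1577.7, 1396.4, 655.2, 513.0) = 513.0 kN → net-section rupture.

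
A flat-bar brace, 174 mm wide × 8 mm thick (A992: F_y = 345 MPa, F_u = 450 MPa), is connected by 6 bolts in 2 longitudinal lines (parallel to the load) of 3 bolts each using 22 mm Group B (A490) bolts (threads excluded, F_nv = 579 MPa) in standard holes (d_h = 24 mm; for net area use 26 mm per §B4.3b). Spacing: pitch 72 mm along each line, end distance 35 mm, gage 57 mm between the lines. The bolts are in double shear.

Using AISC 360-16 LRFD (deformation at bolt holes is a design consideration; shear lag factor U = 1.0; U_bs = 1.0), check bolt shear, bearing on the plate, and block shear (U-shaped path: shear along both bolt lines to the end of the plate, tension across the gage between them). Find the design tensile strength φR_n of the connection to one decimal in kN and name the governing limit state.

453.1 kN (block shear governs)

Bolt shear: A_b = π(22)²/4 = 380.13 mm². φR_n = 0.75 × 579 × 380.13 × 6 × 2 = 1980.9 kN.
Bearing (8 mm plate, F_u = 450 MPa): end bolts L_c = 35 − 24/2 = 23, R_n = min(1.2×23×8×450, 2.4×22×8×450) = 99.36 kN/bolt; interior L_c = 72 − 24 = 48, R_n = 190.08 kN/bolt. φR_n = 0.75 × (2×99.36 + 4×190.08) = 719.3 kN.
Block shear: shear path 2×[35+2×72] = 2×179 mm, A_gv = 2864, A_nv = 2×(179 − 2.5×26)×8 = 1824 mm²; tension across gage: (57 − 1×26)×8 = 248 mm². R_n = min(0.6×450×1824, 0.6×345×2864) + 1.0×450×248 = min(492.48, 592.85) + 111.6 = 604.08 kN. φR_n = 0.75 × 604.08 = 453.1 kN.
Governing: min(1980.9, 719.3, 453.1) = 453.1 kN → block shear.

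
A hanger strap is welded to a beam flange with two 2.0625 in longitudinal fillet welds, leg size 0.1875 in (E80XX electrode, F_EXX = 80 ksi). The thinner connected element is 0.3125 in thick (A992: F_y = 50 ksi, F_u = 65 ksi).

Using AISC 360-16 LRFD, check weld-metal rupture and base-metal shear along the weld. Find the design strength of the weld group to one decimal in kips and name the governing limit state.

19.7 kips (weld metal governs)

Weld metal: throat = 0.707×0.1875 = 0.13256 in, L = 2×2.0625 = 4.125 in. φR_n = 0.75 × 0.6 × 80 × 0.13256 × 4.125 = 19.7 kips.
Base metal shear (0.3125 in plate): yield φR_n = 1.0×0.6×50×0.3125×4.125 = 38.7 kips; rupture φR_n = 0.75×0.6×65×0.3125×4.125 = 37.7 kips; take 37.7 kips (rupture).
Governing: min(19.7, 37.7) = 19.7 kips → weld metal.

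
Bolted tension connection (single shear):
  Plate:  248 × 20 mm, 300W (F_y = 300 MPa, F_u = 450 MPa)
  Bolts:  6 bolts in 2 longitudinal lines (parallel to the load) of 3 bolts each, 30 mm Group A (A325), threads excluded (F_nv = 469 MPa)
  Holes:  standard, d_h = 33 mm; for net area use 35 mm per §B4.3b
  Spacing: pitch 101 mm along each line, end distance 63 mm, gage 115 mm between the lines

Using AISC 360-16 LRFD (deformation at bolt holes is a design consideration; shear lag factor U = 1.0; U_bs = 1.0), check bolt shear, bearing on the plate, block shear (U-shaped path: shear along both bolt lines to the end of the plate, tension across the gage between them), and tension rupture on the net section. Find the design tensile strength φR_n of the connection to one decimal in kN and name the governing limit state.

Bolt shear: A_b = π(30)²/4 = 706.86 mm². φR_n = 0.75 × 469 × 706.86 × 6 × 1 = 1491.8 kN.
Bearing (20 mm plate, F_u = 450 MPa): end bolts L_c = 63 − 33/2 = 46.5, R_n = min(1.2×46.5×20×450, 2.4×30×20×450) = 502.2 kN/bolt; interior L_c = 101 − 33 = 68, R_n = 648 kN/bolt. φR_n = 0.75 × (2×502.2 + 4×648) = 2697.3 kN.
Block shear: shear path 2×[63+2×101] = 2×265 mm, A_gv = 10600, A_nv = 2×(265 − 2.5×35)×20 = 7100 mm²; tension across gage: (115 − 1×35)×20 = 1600 mm². R_n = min(0.6×450×7100, 0.6×300×10600) + 1.0×450×1600 = min(1917, 1908) + 720 = 2628 kN. φR_n = 0.75 × 2628 = 1971.0 kN.
Tension rupture (net): A_n = (248 − 2×35)×20 = 3560 mm² (U = 1.0, A_e = A_n). φR_n = 0.75 × 450 × 3560 = 1201.5 kN.
Governing: min(1491.8, 2697.3, 1971.0, 1201.5) = 1201.5 kN → net-section rupture.

1201.5 kN (net-section rupture governs)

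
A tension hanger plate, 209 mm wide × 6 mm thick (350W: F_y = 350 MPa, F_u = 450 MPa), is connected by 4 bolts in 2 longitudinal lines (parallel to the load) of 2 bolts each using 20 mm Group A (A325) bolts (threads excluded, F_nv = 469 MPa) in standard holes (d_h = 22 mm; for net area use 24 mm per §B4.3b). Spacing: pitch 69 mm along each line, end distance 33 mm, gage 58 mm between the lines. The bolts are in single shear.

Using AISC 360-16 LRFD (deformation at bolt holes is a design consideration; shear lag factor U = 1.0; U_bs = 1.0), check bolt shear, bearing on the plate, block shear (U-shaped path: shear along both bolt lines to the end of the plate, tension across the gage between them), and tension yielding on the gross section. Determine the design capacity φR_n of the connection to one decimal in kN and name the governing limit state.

229.2 kN (block shear governs)

Bolt shear: A_b = π(20)²/4 = 314.16 mm². φR_n = 0.75 × 469 × 314.16 × 4 × 1 = 442.0 kN.
Bearing (6 mm plate, F_u = 450 MPa): end bolts L_c = 33 − 22/2 = 22, R_n = min(1.2×22×6×450, 2.4×20×6×450) = 71.28 kN/bolt; interior L_c = 69 − 22 = 47, R_n = 129.6 kN/bolt. φR_n = 0.75 × (2×71.28 + 2×129.6) = 301.3 kN.
Block shear: shear path 2×[33+1×69] = 2×102 mm, A_gv = 1224, A_nv = 2×(102 − 1.5×24)×6 = 792 mm²; tension across gage: (58 − 1×24)×6 = 204 mm². R_n = min(0.6×450×792, 0.6×350×1224) + 1.0×450×204 = min(213.84, 257.04) + 91.8 = 305.64 kN. φR_n = 0.75 × 305.64 = 229.2 kN.
Tension yield (gross): A_g = 209×6 = 1254 mm². φR_n = 0.90 × 350 × 1254 = 395.0 kN.
Governing: min(442.0, 301.3, 229.2, 395.0) = 229.2 kN → block shear.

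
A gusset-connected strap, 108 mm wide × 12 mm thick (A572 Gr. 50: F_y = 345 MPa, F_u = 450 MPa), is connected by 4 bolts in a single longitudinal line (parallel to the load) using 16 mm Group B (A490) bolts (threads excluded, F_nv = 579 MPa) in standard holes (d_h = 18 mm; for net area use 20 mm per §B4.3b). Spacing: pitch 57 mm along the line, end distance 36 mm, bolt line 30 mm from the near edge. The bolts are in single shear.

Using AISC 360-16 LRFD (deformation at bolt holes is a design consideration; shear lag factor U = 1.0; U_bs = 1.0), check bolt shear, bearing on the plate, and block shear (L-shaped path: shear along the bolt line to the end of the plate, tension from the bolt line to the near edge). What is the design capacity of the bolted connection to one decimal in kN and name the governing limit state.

Bolt shear: A_b = π(16)²/4 = 201.06 mm². φR_n = 0.75 × 579 × 201.06 × 4 × 1 = 349.2 kN.
Bearing (12 mm plate, F_u = 450 MPa): end bolts L_c = 36 − 18/2 = 27, R_n = min(1.2×27×12×450, 2.4×16×12×450) = 174.96 kN/bolt; interior L_c = 57 − 18 = 39, R_n = 207.36 kN/bolt. φR_n = 0.75 × (1×174.96 + 3×207.36) = 597.8 kN.
Block shear: shear path 1×[36+3×57] = 1×207 mm, A_gv = 2484, A_nv = 1×(207 − 3.5×20)×12 = 1644 mm²; tension to near edge: (30 − 0.5×20)×12 = 240 mm². R_n = min(0.6×450×1644, 0.6×345×2484) + 1.0×450×240 = min(443.88, 514.19) + 108 = 551.88 kN. φR_n = 0.75 × 551.88 = 413.9 kN.
Governing: min(349.2, 597.8, 413.9) = 349.2 kN → bolt shear.

349.2 kN (bolt shear governs)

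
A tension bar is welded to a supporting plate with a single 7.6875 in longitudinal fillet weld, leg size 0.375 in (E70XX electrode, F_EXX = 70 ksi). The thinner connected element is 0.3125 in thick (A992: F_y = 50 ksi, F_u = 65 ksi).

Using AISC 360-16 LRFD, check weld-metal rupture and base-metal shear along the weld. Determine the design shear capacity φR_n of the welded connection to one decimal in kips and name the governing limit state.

Weld metal: throat = 0.707×0.375 = 0.26513 in, L = 7.6875 in. φR_n = 0.75 × 0.6 × 70 × 0.26513 × 7.6875 = 64.2 kips.
Base metal shear (0.3125 in plate): yield φR_n = 1.0×0.6×50×0.3125×7.6875 = 72.1 kips; rupture φR_n = 0.75×0.6×65×0.3125×7.6875 = 70.3 kips; take 70.3 kips (rupture).
Governing: min(64.2, 70.3) = 64.2 kips → weld metal.

64.2 kips (weld metal governs)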